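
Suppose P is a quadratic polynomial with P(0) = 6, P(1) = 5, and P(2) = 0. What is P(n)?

P(n) = -2n^2 + n + 6

Using the Lagrange interpolation formula with nodes 0, 1, 2:
  L_0(n) = (n - 1)(n - 2) / 2
  L_1(n) = n(n - 2) / -1
  L_2(n) = n(n - 1) / 2
Then P(n) = 6·L_0(n) + 5·L_1(n) + 0·L_2(n).
Expanding and collecting terms gives P(n) = -2n^2 + n + 6.
Check: P(0) = 6. ✓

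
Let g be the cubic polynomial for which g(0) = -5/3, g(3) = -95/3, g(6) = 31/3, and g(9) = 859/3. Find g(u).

Using the Lagrange interpolation formula with nodes 0, 3, 6, 9:
  L_0(u) = (u - 3)(u - 6)(u - 9) / -162
  L_1(u) = u(u - 6)(u - 9) / 54
  L_2(u) = u(u - 3)(u - 9) / -54
  L_3(u) = u(u - 3)(u - 6) / 162
Then g(u) = -5/3·L_0(u) - 95/3·L_1(u) + 31/3·L_2(u) + 859/3·L_3(u).
Expanding and collecting terms gives g(u) = u^3 - 5u^2 - 4u - 5/3.
Check: g(3) = -95/3. ✓

g(u) = u^3 - 5u^2 - 4u - 5/3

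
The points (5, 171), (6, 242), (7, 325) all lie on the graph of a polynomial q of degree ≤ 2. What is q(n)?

Using the Lagrange interpolation formula with nodes 5, 6, 7:
  L_0(n) = (n - 6)(n - 7) / 2
  L_1(n) = (n - 5)(n - 7) / -1
  L_2(n) = (n - 5)(n - 6) / 2
Then q(n) = 171·L_0(n) + 242·L_1(n) + 325·L_2(n).
Expanding and collecting terms gives q(n) = 6n² + 5n - 4.
Check: q(5) = 171. ✓

q(n) = 6n^2 + 5n - 4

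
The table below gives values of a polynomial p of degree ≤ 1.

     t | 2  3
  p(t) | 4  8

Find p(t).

Write p(t) = at + b. Substituting each data point gives a linear system:
  2a + b = 4
  3a + b = 8
Solving the system yields a = 4, b = -4.
So p(t) = 4t - 4.
Check: p(2) = 4. ✓

p(t) = 4t - 4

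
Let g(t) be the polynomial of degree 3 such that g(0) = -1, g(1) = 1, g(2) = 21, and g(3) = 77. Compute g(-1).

-3

Using the Lagrange interpolation formula with nodes 0, 1, 2, 3:
  L_0(t) = (t - 1)(t - 2)(t - 3) / -6
  L_1(t) = t(t - 2)(t - 3) / 2
  L_2(t) = t(t - 1)(t - 3) / -2
  L_3(t) = t(t - 1)(t - 2) / 6
Then g(t) = -1·L_0(t) + 1·L_1(t) + 21·L_2(t) + 77·L_3(t).
Expanding and collecting terms gives g(t) = 3t³ - t - 1.
Evaluating at t = -1: g(-1) = -3.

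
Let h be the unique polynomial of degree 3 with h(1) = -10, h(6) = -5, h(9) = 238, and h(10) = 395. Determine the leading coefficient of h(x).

Write h(x) = ax^3 + bx^2 + cx + d. Substituting each data point gives a linear system:
  a + b + c + d = -10
  216a + 36b + 6c + d = -5
  729a + 81b + 9c + d = 238
  1000a + 100b + 10c + d = 395
Solving the system yields a = 1, b = -6, c = 0, d = -5.
So h(x) = x^3 - 6x^2 - 5.
The leading coefficient is 1.

1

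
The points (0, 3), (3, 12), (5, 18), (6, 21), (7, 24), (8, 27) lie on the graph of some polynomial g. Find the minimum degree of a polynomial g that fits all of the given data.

1

Divided differences on the nodes 0, 3, 5, 6, 7, 8:
  order 0: 3  12  18  21  24  27
  order 1: 3  3  3  3  3
  order 2: 0  0  0  0
  order 3: 0  0  0
  order 4: 0  0
  order 5: 0
The order-1 divided differences are all 3 (nonzero) and every higher order vanishes, so the data lies on a polynomial of degree exactly 1.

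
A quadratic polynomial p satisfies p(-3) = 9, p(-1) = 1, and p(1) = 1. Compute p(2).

4

Using the Lagrange interpolation formula with nodes -3, -1, 1:
  L_0(s) = (s + 1)(s - 1) / 8
  L_1(s) = (s + 3)(s - 1) / -4
  L_2(s) = (s + 3)(s + 1) / 8
Then p(s) = 9·L_0(s) + 1·L_1(s) + 1·L_2(s).
Expanding and collecting terms gives p(s) = s².
Evaluating at s = 2: p(2) = 4.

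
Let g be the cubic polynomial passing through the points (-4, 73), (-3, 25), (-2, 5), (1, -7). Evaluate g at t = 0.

Write g(t) = at^3 + bt^2 + ct + d. Substituting each data point gives a linear system:
  -64a + 16b - 4c + d = 73
  -27a + 9b - 3c + d = 25
  -8a + 4b - 2c + d = 5
  a + b + c + d = -7
Solving the system yields a = -2, b = -4, c = -2, d = 1.
So g(t) = -2t^3 - 4t^2 - 2t + 1.
Then g(0) = 1.

1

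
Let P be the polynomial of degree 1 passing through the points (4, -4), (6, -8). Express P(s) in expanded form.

P(s) = -2s + 4

Write P(s) = as + b. Substituting each data point gives a linear system:
  4a + b = -4
  6a + b = -8
Solving the system yields a = -2, b = 4.
So P(s) = -2s + 4.
Check: P(6) = -8. ✓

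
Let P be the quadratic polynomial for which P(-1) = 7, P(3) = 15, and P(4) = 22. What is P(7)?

Write P(x) = ax^2 + bx + c. Substituting each data point gives a linear system:
  a - b + c = 7
  9a + 3b + c = 15
  16a + 4b + c = 22
Solving the system yields a = 1, b = 0, c = 6.
So P(x) = x² + 6.
Then P(7) = 55.

55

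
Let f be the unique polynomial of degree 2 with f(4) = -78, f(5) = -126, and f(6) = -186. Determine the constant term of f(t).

-6

Write f(t) = at^2 + bt + c. Substituting each data point gives a linear system:
  16a + 4b + c = -78
  25a + 5b + c = -126
  36a + 6b + c = -186
Solving the system yields a = -6, b = 6, c = -6.
So f(t) = -6t^2 + 6t - 6.
The constant term is -6.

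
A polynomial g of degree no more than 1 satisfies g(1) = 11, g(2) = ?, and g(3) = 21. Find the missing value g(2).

The 2 known points determine the degree-1 polynomial uniquely.
Write g(t) = at + b. Substituting each data point gives a linear system:
  a + b = 11
  3a + b = 21
Solving the system yields a = 5, b = 6.
So g(t) = 5t + 6.
Then g(2) = 16.

16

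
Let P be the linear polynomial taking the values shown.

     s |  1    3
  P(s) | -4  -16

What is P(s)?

P(s) = -6s + 2

Using the Lagrange interpolation formula with nodes 1, 3:
  L_0(s) = (s - 3) / -2
  L_1(s) = (s - 1) / 2
Then P(s) = -4·L_0(s) - 16·L_1(s).
Expanding and collecting terms gives P(s) = -6s + 2.
Check: P(3) = -16. ✓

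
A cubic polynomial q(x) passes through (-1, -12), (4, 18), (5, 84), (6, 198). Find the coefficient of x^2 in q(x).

-6

Write q(x) = ax^3 + bx^2 + cx + d. Substituting each data point gives a linear system:
  -a + b - c + d = -12
  64a + 16b + 4c + d = 18
  125a + 25b + 5c + d = 84
  216a + 36b + 6c + d = 198
Solving the system yields a = 2, b = -6, c = -2, d = -6.
So q(x) = 2x^3 - 6x^2 - 2x - 6.
The coefficient of x^2 is -6.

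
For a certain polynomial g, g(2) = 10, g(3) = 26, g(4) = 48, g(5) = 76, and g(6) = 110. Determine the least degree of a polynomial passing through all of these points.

2

Forward differences of the values at u = 2, 3, 4, 5, 6:
  g  : 10  26  48  76  110
  Δ  : 16  22  28  34
  Δ^2: 6  6  6
  Δ^3: 0  0
  Δ^4: 0
The second differences are constant (6) and nonzero, while all higher differences vanish, so the minimal degree is 2.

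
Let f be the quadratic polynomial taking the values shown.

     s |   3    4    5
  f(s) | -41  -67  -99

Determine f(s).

f(s) = -3s^2 - 5s + 1

Using the Lagrange interpolation formula with nodes 3, 4, 5:
  L_0(s) = (s - 4)(s - 5) / 2
  L_1(s) = (s - 3)(s - 5) / -1
  L_2(s) = (s - 3)(s - 4) / 2
Then f(s) = -41·L_0(s) - 67·L_1(s) - 99·L_2(s).
Expanding and collecting terms gives f(s) = -3s^2 - 5s + 1.
Check: f(5) = -99. ✓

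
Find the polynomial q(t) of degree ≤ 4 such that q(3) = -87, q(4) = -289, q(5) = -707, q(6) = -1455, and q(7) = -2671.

q(t) = -t^4 - t^3 + t^2 + 3t + 3

Write q(t) = at^4 + bt^3 + ct^2 + dt + e. Substituting each data point gives a linear system:
  81a + 27b + 9c + 3d + e = -87
  256a + 64b + 16c + 4d + e = -289
  625a + 125b + 25c + 5d + e = -707
  1296a + 216b + 36c + 6d + e = -1455
  2401a + 343b + 49c + 7d + e = -2671
Solving the system yields a = -1, b = -1, c = 1, d = 3, e = 3.
So q(t) = -t^4 - t^3 + t^2 + 3t + 3.
Check: q(7) = -2671. ✓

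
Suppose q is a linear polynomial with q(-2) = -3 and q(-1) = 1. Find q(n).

Using the Lagrange interpolation formula with nodes -2, -1:
  L_0(n) = (n + 1) / -1
  L_1(n) = (n + 2) / 1
Then q(n) = -3·L_0(n) + 1·L_1(n).
Expanding and collecting terms gives q(n) = 4n + 5.
Check: q(-1) = 1. ✓

q(n) = 4n + 5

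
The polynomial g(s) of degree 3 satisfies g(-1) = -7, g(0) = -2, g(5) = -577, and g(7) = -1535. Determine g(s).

Using the Lagrange interpolation formula with nodes -1, 0, 5, 7:
  L_0(s) = s(s - 5)(s - 7) / -48
  L_1(s) = (s + 1)(s - 5)(s - 7) / 35
  L_2(s) = (s + 1)s(s - 7) / -60
  L_3(s) = (s + 1)s(s - 5) / 112
Then g(s) = -7·L_0(s) - 2·L_1(s) - 577·L_2(s) - 1535·L_3(s).
Expanding and collecting terms gives g(s) = -4s^3 - 4s^2 + 5s - 2.
Check: g(7) = -1535. ✓

g(s) = -4s^3 - 4s^2 + 5s - 2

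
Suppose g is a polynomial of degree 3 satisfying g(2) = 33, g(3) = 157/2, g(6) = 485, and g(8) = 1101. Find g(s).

Write g(s) = as^3 + bs^2 + cs + d. Substituting each data point gives a linear system:
  8a + 4b + 2c + d = 33
  27a + 9b + 3c + d = 157/2
  216a + 36b + 6c + d = 485
  512a + 64b + 8c + d = 1101
Solving the system yields a = 2, b = 1/2, c = 5, d = 5.
So g(s) = 2s^3 + (1/2)s^2 + 5s + 5.
Check: g(8) = 1101. ✓

g(s) = 2s^3 + (1/2)s^2 + 5s + 5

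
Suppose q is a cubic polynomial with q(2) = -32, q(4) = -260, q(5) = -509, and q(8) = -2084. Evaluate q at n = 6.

-880

Using the Lagrange interpolation formula with nodes 2, 4, 5, 8:
  L_0(n) = (n - 4)(n - 5)(n - 8) / -36
  L_1(n) = (n - 2)(n - 5)(n - 8) / 8
  L_2(n) = (n - 2)(n - 4)(n - 8) / -9
  L_3(n) = (n - 2)(n - 4)(n - 5) / 72
Then q(n) = -32·L_0(n) - 260·L_1(n) - 509·L_2(n) - 2084·L_3(n).
Expanding and collecting terms gives q(n) = -4n^3 - n^2 + 4n - 4.
Evaluating at n = 6: q(6) = -880.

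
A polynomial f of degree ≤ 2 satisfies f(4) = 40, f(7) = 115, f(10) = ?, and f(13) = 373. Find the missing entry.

On equispaced nodes a degree-2 polynomial has vanishing third forward difference, so
  - f(4) + 3·f(7) - 3·f(10) + f(13) = 0.
Substituting the known values and solving for f(10):
  -3·f(10) = -678
  f(10) = 226.

226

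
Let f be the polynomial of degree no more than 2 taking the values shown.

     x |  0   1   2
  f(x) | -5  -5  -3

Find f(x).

Write f(x) = ax^2 + bx + c. Substituting each data point gives a linear system:
  c = -5
  a + b + c = -5
  4a + 2b + c = -3
Solving the system yields a = 1, b = -1, c = -5.
So f(x) = x^2 - x - 5.
Check: f(1) = -5. ✓

f(x) = x^2 - x - 5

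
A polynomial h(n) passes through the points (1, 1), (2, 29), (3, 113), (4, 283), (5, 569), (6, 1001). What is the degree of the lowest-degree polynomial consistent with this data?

3

Forward differences of the values at n = 1, 2, 3, 4, 5, 6:
  h  : 1  29  113  283  569  1001
  Δ  : 28  84  170  286  432
  Δ^2: 56  86  116  146
  Δ^3: 30  30  30
  Δ^4: 0  0
  Δ^5: 0
The third differences are constant (30) and nonzero, while all higher differences vanish, so the minimal degree is 3.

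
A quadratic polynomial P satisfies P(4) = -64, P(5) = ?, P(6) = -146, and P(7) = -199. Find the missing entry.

The 3 known points determine the degree-2 polynomial uniquely.
Write P(s) = as^2 + bs + c. Substituting each data point gives a linear system:
  16a + 4b + c = -64
  36a + 6b + c = -146
  49a + 7b + c = -199
Solving the system yields a = -4, b = -1, c = 4.
So P(s) = -4s² - s + 4.
Then P(5) = -101.

-101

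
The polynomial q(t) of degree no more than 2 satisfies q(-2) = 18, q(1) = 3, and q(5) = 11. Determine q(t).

q(t) = t^2 - 4t + 6

Write q(t) = at^2 + bt + c. Substituting each data point gives a linear system:
  4a - 2b + c = 18
  a + b + c = 3
  25a + 5b + c = 11
Solving the system yields a = 1, b = -4, c = 6.
So q(t) = t^2 - 4t + 6.
Check: q(-2) = 18. ✓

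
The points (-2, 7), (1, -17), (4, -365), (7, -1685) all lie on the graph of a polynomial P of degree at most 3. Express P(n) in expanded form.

P(n) = -4n^3 - 6n^2 - 2n - 5

Using the Lagrange interpolation formula with nodes -2, 1, 4, 7:
  L_0(n) = (n - 1)(n - 4)(n - 7) / -162
  L_1(n) = (n + 2)(n - 4)(n - 7) / 54
  L_2(n) = (n + 2)(n - 1)(n - 7) / -54
  L_3(n) = (n + 2)(n - 1)(n - 4) / 162
Then P(n) = 7·L_0(n) - 17·L_1(n) - 365·L_2(n) - 1685·L_3(n).
Expanding and collecting terms gives P(n) = -4n³ - 6n² - 2n - 5.
Check: P(4) = -365. ✓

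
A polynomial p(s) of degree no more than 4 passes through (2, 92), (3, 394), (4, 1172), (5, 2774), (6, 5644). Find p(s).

p(s) = 4s^4 + 2s^3 + 4s + 4

Write p(s) = as^4 + bs^3 + cs^2 + ds + e. Substituting each data point gives a linear system:
  16a + 8b + 4c + 2d + e = 92
  81a + 27b + 9c + 3d + e = 394
  256a + 64b + 16c + 4d + e = 1172
  625a + 125b + 25c + 5d + e = 2774
  1296a + 216b + 36c + 6d + e = 5644
Solving the system yields a = 4, b = 2, c = 0, d = 4, e = 4.
So p(s) = 4s^4 + 2s^3 + 4s + 4.
Check: p(4) = 1172. ✓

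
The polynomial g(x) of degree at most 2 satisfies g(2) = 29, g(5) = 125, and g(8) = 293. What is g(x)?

g(x) = 4x^2 + 4x + 5

Using the Lagrange interpolation formula with nodes 2, 5, 8:
  L_0(x) = (x - 5)(x - 8) / 18
  L_1(x) = (x - 2)(x - 8) / -9
  L_2(x) = (x - 2)(x - 5) / 18
Then g(x) = 29·L_0(x) + 125·L_1(x) + 293·L_2(x).
Expanding and collecting terms gives g(x) = 4x^2 + 4x + 5.
Check: g(8) = 293. ✓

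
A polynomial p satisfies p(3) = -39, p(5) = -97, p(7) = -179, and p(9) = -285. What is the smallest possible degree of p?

2

Forward differences of the values at t = 3, 5, 7, 9:
  p  : -39  -97  -179  -285
  Δ  : -58  -82  -106
  Δ^2: -24  -24
  Δ^3: 0
The second differences are constant (-24) and nonzero, while all higher differences vanish, so the minimal degree is 2.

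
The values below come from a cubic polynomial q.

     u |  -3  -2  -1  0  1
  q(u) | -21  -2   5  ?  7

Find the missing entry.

On equispaced nodes a degree-3 polynomial has vanishing fourth forward difference, so
  q(-3) - 4·q(-2) + 6·q(-1) - 4·q(0) + q(1) = 0.
Substituting the known values and solving for q(0):
  -4·q(0) = -24
  q(0) = 6.

6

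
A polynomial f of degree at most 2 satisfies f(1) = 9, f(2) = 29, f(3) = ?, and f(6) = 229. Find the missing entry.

61

The 3 known points determine the degree-2 polynomial uniquely.
Write f(u) = au^2 + bu + c. Substituting each data point gives a linear system:
  a + b + c = 9
  4a + 2b + c = 29
  36a + 6b + c = 229
Solving the system yields a = 6, b = 2, c = 1.
So f(u) = 6u^2 + 2u + 1.
Then f(3) = 61.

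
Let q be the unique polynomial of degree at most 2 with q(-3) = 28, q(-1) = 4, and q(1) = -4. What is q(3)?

Using the Lagrange interpolation formula with nodes -3, -1, 1:
  L_0(s) = (s + 1)(s - 1) / 8
  L_1(s) = (s + 3)(s - 1) / -4
  L_2(s) = (s + 3)(s + 1) / 8
Then q(s) = 28·L_0(s) + 4·L_1(s) - 4·L_2(s).
Expanding and collecting terms gives q(s) = 2s^2 - 4s - 2.
Evaluating at s = 3: q(3) = 4.

4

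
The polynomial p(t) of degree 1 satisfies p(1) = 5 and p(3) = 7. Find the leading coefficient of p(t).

Write p(t) = at + b. Substituting each data point gives a linear system:
  a + b = 5
  3a + b = 7
Solving the system yields a = 1, b = 4.
So p(t) = t + 4.
The leading coefficient is 1.

1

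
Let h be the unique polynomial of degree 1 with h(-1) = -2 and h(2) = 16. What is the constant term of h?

Write h(t) = at + b. Substituting each data point gives a linear system:
  -a + b = -2
  2a + b = 16
Solving the system yields a = 6, b = 4.
So h(t) = 6t + 4.
The constant term is 4.

4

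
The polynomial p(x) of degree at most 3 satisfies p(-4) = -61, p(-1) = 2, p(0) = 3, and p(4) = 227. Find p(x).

p(x) = 2x^3 + 5x^2 + 4x + 3

Using the Lagrange interpolation formula with nodes -4, -1, 0, 4:
  L_0(x) = (x + 1)x(x - 4) / -96
  L_1(x) = (x + 4)x(x - 4) / 15
  L_2(x) = (x + 4)(x + 1)(x - 4) / -16
  L_3(x) = (x + 4)(x + 1)x / 160
Then p(x) = -61·L_0(x) + 2·L_1(x) + 3·L_2(x) + 227·L_3(x).
Expanding and collecting terms gives p(x) = 2x³ + 5x² + 4x + 3.
Check: p(-4) = -61. ✓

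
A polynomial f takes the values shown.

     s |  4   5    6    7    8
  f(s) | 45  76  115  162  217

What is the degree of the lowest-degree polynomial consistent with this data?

Forward differences of the values at s = 4, 5, 6, 7, 8:
  f  : 45  76  115  162  217
  Δ  : 31  39  47  55
  Δ^2: 8  8  8
  Δ^3: 0  0
  Δ^4: 0
The second differences are constant (8) and nonzero, while all higher differences vanish, so the minimal degree is 2.

2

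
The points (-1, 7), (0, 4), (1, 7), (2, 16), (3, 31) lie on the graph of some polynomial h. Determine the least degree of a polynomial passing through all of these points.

2

Forward differences of the values at x = -1, 0, 1, 2, 3:
  h  : 7  4  7  16  31
  Δ  : -3  3  9  15
  Δ^2: 6  6  6
  Δ^3: 0  0
  Δ^4: 0
The second differences are constant (6) and nonzero, while all higher differences vanish, so the minimal degree is 2.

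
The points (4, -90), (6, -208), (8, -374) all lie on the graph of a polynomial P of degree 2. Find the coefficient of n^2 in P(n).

-6

Write P(n) = an^2 + bn + c. Substituting each data point gives a linear system:
  16a + 4b + c = -90
  36a + 6b + c = -208
  64a + 8b + c = -374
Solving the system yields a = -6, b = 1, c = 2.
So P(n) = -6n^2 + n + 2.
The leading coefficient is -6.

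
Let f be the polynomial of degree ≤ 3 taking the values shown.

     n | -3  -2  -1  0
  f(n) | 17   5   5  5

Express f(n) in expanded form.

f(n) = -2n^3 - 6n^2 - 4n + 5

Write f(n) = an^3 + bn^2 + cn + d. Substituting each data point gives a linear system:
  -27a + 9b - 3c + d = 17
  -8a + 4b - 2c + d = 5
  -a + b - c + d = 5
  d = 5
Solving the system yields a = -2, b = -6, c = -4, d = 5.
So f(n) = -2n^3 - 6n^2 - 4n + 5.
Check: f(-1) = 5. ✓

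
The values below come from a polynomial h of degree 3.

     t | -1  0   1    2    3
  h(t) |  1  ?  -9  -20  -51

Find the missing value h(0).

On equispaced nodes a degree-3 polynomial has vanishing fourth forward difference, so
  h(-1) - 4·h(0) + 6·h(1) - 4·h(2) + h(3) = 0.
Substituting the known values and solving for h(0):
  -4·h(0) = 24
  h(0) = -6.

-6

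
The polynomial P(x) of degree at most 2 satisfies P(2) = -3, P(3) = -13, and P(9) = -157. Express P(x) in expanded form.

Write P(x) = ax^2 + bx + c. Substituting each data point gives a linear system:
  4a + 2b + c = -3
  9a + 3b + c = -13
  81a + 9b + c = -157
Solving the system yields a = -2, b = 0, c = 5.
So P(x) = -2x² + 5.
Check: P(2) = -3. ✓

P(x) = -2x^2 + 5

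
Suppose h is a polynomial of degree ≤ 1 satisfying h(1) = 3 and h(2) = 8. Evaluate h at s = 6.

28

Using the Lagrange interpolation formula with nodes 1, 2:
  L_0(s) = (s - 2) / -1
  L_1(s) = (s - 1) / 1
Then h(s) = 3·L_0(s) + 8·L_1(s).
Expanding and collecting terms gives h(s) = 5s - 2.
Evaluating at s = 6: h(6) = 28.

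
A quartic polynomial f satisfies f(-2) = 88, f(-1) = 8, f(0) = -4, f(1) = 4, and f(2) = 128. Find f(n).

Write f(n) = an^4 + bn^3 + cn^2 + dn + e. Substituting each data point gives a linear system:
  16a - 8b + 4c - 2d + e = 88
  a - b + c - d + e = 8
  e = -4
  a + b + c + d + e = 4
  16a + 8b + 4c + 2d + e = 128
Solving the system yields a = 6, b = 4, c = 4, d = -6, e = -4.
So f(n) = 6n⁴ + 4n³ + 4n² - 6n - 4.
Check: f(2) = 128. ✓

f(n) = 6n^4 + 4n^3 + 4n^2 - 6n - 4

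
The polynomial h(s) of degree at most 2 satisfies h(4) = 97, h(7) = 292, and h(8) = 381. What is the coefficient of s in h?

-1

Write h(s) = as^2 + bs + c. Substituting each data point gives a linear system:
  16a + 4b + c = 97
  49a + 7b + c = 292
  64a + 8b + c = 381
Solving the system yields a = 6, b = -1, c = 5.
So h(s) = 6s^2 - s + 5.
The coefficient of s is -1.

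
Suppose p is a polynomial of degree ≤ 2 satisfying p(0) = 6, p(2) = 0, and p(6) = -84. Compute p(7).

-120

Using the Lagrange interpolation formula with nodes 0, 2, 6:
  L_0(n) = (n - 2)(n - 6) / 12
  L_1(n) = n(n - 6) / -8
  L_2(n) = n(n - 2) / 24
Then p(n) = 6·L_0(n) + 0·L_1(n) - 84·L_2(n).
Expanding and collecting terms gives p(n) = -3n^2 + 3n + 6.
Evaluating at n = 7: p(7) = -120.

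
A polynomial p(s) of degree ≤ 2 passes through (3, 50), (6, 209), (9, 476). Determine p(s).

Using the Lagrange interpolation formula with nodes 3, 6, 9:
  L_0(s) = (s - 6)(s - 9) / 18
  L_1(s) = (s - 3)(s - 9) / -9
  L_2(s) = (s - 3)(s - 6) / 18
Then p(s) = 50·L_0(s) + 209·L_1(s) + 476·L_2(s).
Expanding and collecting terms gives p(s) = 6s² - s - 1.
Check: p(3) = 50. ✓

p(s) = 6s^2 - s - 1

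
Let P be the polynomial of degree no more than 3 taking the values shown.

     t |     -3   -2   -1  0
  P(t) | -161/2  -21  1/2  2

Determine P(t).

Using the Lagrange interpolation formula with nodes -3, -2, -1, 0:
  L_0(t) = (t + 2)(t + 1)t / -6
  L_1(t) = (t + 3)(t + 1)t / 2
  L_2(t) = (t + 3)(t + 2)t / -2
  L_3(t) = (t + 3)(t + 2)(t + 1) / 6
Then P(t) = -161/2·L_0(t) - 21·L_1(t) + 1/2·L_2(t) + 2·L_3(t).
Expanding and collecting terms gives P(t) = 3t^3 - t^2 - (5/2)t + 2.
Check: P(-2) = -21. ✓

P(t) = 3t^3 - t^2 - (5/2)t + 2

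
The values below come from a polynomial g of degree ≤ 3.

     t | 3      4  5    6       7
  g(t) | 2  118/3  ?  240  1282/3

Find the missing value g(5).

The 4 known points determine the degree-3 polynomial uniquely.
Write g(t) = at^3 + bt^2 + ct + d. Substituting each data point gives a linear system:
  27a + 9b + 3c + d = 2
  64a + 16b + 4c + d = 118/3
  216a + 36b + 6c + d = 240
  343a + 49b + 7c + d = 1282/3
Solving the system yields a = 2, b = -5, c = -5/3, d = -2.
So g(t) = 2t^3 - 5t^2 - (5/3)t - 2.
Then g(5) = 344/3.

344/3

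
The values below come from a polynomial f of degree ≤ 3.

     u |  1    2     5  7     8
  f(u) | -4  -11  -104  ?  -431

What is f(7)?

The 4 known points determine the degree-3 polynomial uniquely.
Write f(u) = au^3 + bu^2 + cu + d. Substituting each data point gives a linear system:
  a + b + c + d = -4
  8a + 4b + 2c + d = -11
  125a + 25b + 5c + d = -104
  512a + 64b + 8c + d = -431
Solving the system yields a = -1, b = 2, c = -6, d = 1.
So f(u) = -u³ + 2u² - 6u + 1.
Then f(7) = -286.

-286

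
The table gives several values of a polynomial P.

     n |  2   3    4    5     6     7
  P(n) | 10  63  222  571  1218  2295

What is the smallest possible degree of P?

Forward differences of the values at n = 2, 3, 4, 5, 6, 7:
  P  : 10  63  222  571  1218  2295
  Δ  : 53  159  349  647  1077
  Δ^2: 106  190  298  430
  Δ^3: 84  108  132
  Δ^4: 24  24
  Δ^5: 0
The fourth differences are constant (24) and nonzero, while all higher differences vanish, so the minimal degree is 4.

4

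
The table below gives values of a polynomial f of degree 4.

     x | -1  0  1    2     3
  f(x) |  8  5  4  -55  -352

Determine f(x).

f(x) = -5x^4 + 6x^2 - 2x + 5

Write f(x) = ax^4 + bx^3 + cx^2 + dx + e. Substituting each data point gives a linear system:
  a - b + c - d + e = 8
  e = 5
  a + b + c + d + e = 4
  16a + 8b + 4c + 2d + e = -55
  81a + 27b + 9c + 3d + e = -352
Solving the system yields a = -5, b = 0, c = 6, d = -2, e = 5.
So f(x) = -5x⁴ + 6x² - 2x + 5.
Check: f(-1) = 8. ✓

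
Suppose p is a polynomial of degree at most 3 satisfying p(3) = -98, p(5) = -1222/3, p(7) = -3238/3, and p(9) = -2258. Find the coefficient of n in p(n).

Write p(n) = an^3 + bn^2 + cn + d. Substituting each data point gives a linear system:
  27a + 9b + 3c + d = -98
  125a + 25b + 5c + d = -1222/3
  343a + 49b + 7c + d = -3238/3
  729a + 81b + 9c + d = -2258
Solving the system yields a = -3, b = -1/3, c = -5, d = 1.
So p(n) = -3n^3 - (1/3)n^2 - 5n + 1.
The coefficient of n is -5.

-5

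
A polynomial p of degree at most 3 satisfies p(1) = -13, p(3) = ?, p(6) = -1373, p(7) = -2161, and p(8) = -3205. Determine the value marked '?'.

-185

The 4 known points determine the degree-3 polynomial uniquely.
Write p(n) = an^3 + bn^2 + cn + d. Substituting each data point gives a linear system:
  a + b + c + d = -13
  216a + 36b + 6c + d = -1373
  343a + 49b + 7c + d = -2161
  512a + 64b + 8c + d = -3205
Solving the system yields a = -6, b = -2, c = 0, d = -5.
So p(n) = -6n^3 - 2n^2 - 5.
Then p(3) = -185.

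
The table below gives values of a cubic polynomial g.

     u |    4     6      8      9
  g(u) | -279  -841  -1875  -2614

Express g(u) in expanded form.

Write g(u) = au^3 + bu^2 + cu + d. Substituting each data point gives a linear system:
  64a + 16b + 4c + d = -279
  216a + 36b + 6c + d = -841
  512a + 64b + 8c + d = -1875
  729a + 81b + 9c + d = -2614
Solving the system yields a = -3, b = -5, c = -3, d = 5.
So g(u) = -3u^3 - 5u^2 - 3u + 5.
Check: g(8) = -1875. ✓

g(u) = -3u^3 - 5u^2 - 3u + 5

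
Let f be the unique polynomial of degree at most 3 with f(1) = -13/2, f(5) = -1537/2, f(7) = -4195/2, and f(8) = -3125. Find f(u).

f(u) = -6u^3 - u^2 + (3/2)u - 1

Write f(u) = au^3 + bu^2 + cu + d. Substituting each data point gives a linear system:
  a + b + c + d = -13/2
  125a + 25b + 5c + d = -1537/2
  343a + 49b + 7c + d = -4195/2
  512a + 64b + 8c + d = -3125
Solving the system yields a = -6, b = -1, c = 3/2, d = -1.
So f(u) = -6u^3 - u^2 + (3/2)u - 1.
Check: f(8) = -3125. ✓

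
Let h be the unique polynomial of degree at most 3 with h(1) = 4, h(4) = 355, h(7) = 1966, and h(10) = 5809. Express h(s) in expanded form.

h(s) = 6s^3 - 2s^2 + s - 1

Write h(s) = as^3 + bs^2 + cs + d. Substituting each data point gives a linear system:
  a + b + c + d = 4
  64a + 16b + 4c + d = 355
  343a + 49b + 7c + d = 1966
  1000a + 100b + 10c + d = 5809
Solving the system yields a = 6, b = -2, c = 1, d = -1.
So h(s) = 6s^3 - 2s^2 + s - 1.
Check: h(7) = 1966. ✓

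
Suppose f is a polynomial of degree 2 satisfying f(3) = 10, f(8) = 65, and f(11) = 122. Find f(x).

Write f(x) = ax^2 + bx + c. Substituting each data point gives a linear system:
  9a + 3b + c = 10
  64a + 8b + c = 65
  121a + 11b + c = 122
Solving the system yields a = 1, b = 0, c = 1.
So f(x) = x² + 1.
Check: f(3) = 10. ✓

f(x) = x^2 + 1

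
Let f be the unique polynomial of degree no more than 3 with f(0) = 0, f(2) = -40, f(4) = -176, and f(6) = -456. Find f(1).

-11

Write f(t) = at^3 + bt^2 + ct + d. Substituting each data point gives a linear system:
  d = 0
  8a + 4b + 2c + d = -40
  64a + 16b + 4c + d = -176
  216a + 36b + 6c + d = -456
Solving the system yields a = -1, b = -6, c = -4, d = 0.
So f(t) = -t³ - 6t² - 4t.
Then f(1) = -11.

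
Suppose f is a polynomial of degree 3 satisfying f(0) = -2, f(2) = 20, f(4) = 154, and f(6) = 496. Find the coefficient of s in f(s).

-1

Write f(s) = as^3 + bs^2 + cs + d. Substituting each data point gives a linear system:
  d = -2
  8a + 4b + 2c + d = 20
  64a + 16b + 4c + d = 154
  216a + 36b + 6c + d = 496
Solving the system yields a = 2, b = 2, c = -1, d = -2.
So f(s) = 2s^3 + 2s^2 - s - 2.
The coefficient of s is -1.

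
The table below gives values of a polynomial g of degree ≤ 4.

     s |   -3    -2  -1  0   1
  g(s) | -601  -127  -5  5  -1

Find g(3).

Write g(s) = as^4 + bs^3 + cs^2 + ds + e. Substituting each data point gives a linear system:
  81a - 27b + 9c - 3d + e = -601
  16a - 8b + 4c - 2d + e = -127
  a - b + c - d + e = -5
  e = 5
  a + b + c + d + e = -1
Solving the system yields a = -6, b = 4, c = -2, d = -2, e = 5.
So g(s) = -6s^4 + 4s^3 - 2s^2 - 2s + 5.
Then g(3) = -397.

-397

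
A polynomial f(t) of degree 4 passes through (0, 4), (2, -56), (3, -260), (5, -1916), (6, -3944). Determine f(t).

f(t) = -3t^4 - t^2 - 4t + 4

Write f(t) = at^4 + bt^3 + ct^2 + dt + e. Substituting each data point gives a linear system:
  e = 4
  16a + 8b + 4c + 2d + e = -56
  81a + 27b + 9c + 3d + e = -260
  625a + 125b + 25c + 5d + e = -1916
  1296a + 216b + 36c + 6d + e = -3944
Solving the system yields a = -3, b = 0, c = -1, d = -4, e = 4.
So f(t) = -3t^4 - t^2 - 4t + 4.
Check: f(3) = -260. ✓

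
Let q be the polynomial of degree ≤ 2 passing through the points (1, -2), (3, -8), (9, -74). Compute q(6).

-32

Write q(t) = at^2 + bt + c. Substituting each data point gives a linear system:
  a + b + c = -2
  9a + 3b + c = -8
  81a + 9b + c = -74
Solving the system yields a = -1, b = 1, c = -2.
So q(t) = -t^2 + t - 2.
Then q(6) = -32.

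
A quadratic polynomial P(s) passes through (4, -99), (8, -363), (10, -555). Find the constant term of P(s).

5

Write P(s) = as^2 + bs + c. Substituting each data point gives a linear system:
  16a + 4b + c = -99
  64a + 8b + c = -363
  100a + 10b + c = -555
Solving the system yields a = -5, b = -6, c = 5.
So P(s) = -5s^2 - 6s + 5.
The constant term is 5.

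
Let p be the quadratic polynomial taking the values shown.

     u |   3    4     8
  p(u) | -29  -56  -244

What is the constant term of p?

Write p(u) = au^2 + bu + c. Substituting each data point gives a linear system:
  9a + 3b + c = -29
  16a + 4b + c = -56
  64a + 8b + c = -244
Solving the system yields a = -4, b = 1, c = 4.
So p(u) = -4u² + u + 4.
The constant term is 4.

4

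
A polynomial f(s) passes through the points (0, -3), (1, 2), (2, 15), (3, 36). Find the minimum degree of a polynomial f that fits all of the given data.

Forward differences of the values at s = 0, 1, 2, 3:
  f  : -3  2  15  36
  Δ  : 5  13  21
  Δ^2: 8  8
  Δ^3: 0
The second differences are constant (8) and nonzero, while all higher differences vanish, so the minimal degree is 2.

2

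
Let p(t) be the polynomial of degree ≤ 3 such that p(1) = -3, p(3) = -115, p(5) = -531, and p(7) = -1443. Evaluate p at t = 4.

Write p(t) = at^3 + bt^2 + ct + d. Substituting each data point gives a linear system:
  a + b + c + d = -3
  27a + 9b + 3c + d = -115
  125a + 25b + 5c + d = -531
  343a + 49b + 7c + d = -1443
Solving the system yields a = -4, b = -2, c = 4, d = -1.
So p(t) = -4t³ - 2t² + 4t - 1.
Then p(4) = -273.

-273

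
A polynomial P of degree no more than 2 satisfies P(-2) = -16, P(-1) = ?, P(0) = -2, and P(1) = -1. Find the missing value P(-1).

-7

On equispaced nodes a degree-2 polynomial has vanishing third forward difference, so
  - P(-2) + 3·P(-1) - 3·P(0) + P(1) = 0.
Substituting the known values and solving for P(-1):
  3·P(-1) = -21
  P(-1) = -7.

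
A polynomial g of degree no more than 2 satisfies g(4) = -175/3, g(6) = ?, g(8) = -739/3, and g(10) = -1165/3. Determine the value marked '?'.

On equispaced nodes a degree-2 polynomial has vanishing third forward difference, so
  - g(4) + 3·g(6) - 3·g(8) + g(10) = 0.
Substituting the known values and solving for g(6):
  3·g(6) = -409
  g(6) = -409/3.

-409/3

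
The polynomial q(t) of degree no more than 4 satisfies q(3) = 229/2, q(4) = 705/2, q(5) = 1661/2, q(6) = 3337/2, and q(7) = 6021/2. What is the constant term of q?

1/2

Write q(t) = at^4 + bt^3 + ct^2 + dt + e. Substituting each data point gives a linear system:
  81a + 27b + 9c + 3d + e = 229/2
  256a + 64b + 16c + 4d + e = 705/2
  625a + 125b + 25c + 5d + e = 1661/2
  1296a + 216b + 36c + 6d + e = 3337/2
  2401a + 343b + 49c + 7d + e = 6021/2
Solving the system yields a = 1, b = 2, c = -1, d = -4, e = 1/2.
So q(t) = t⁴ + 2t³ - t² - 4t + 1/2.
The constant term is 1/2.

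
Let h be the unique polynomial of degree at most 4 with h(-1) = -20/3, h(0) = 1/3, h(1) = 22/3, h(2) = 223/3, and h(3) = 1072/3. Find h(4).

3325/3

Using the Lagrange interpolation formula with nodes -1, 0, 1, 2, 3:
  L_0(n) = n(n - 1)(n - 2)(n - 3) / 24
  L_1(n) = (n + 1)(n - 1)(n - 2)(n - 3) / -6
  L_2(n) = (n + 1)n(n - 2)(n - 3) / 4
  L_3(n) = (n + 1)n(n - 1)(n - 3) / -6
  L_4(n) = (n + 1)n(n - 1)(n - 2) / 24
Then h(n) = -20/3·L_0(n) + 1/3·L_1(n) + 22/3·L_2(n) + 223/3·L_3(n) + 1072/3·L_4(n).
Expanding and collecting terms gives h(n) = 4n⁴ + 2n³ - 4n² + 5n + 1/3.
Evaluating at n = 4: h(4) = 3325/3.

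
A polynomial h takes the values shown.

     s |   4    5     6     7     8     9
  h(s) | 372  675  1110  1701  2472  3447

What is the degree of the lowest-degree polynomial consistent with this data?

3

Forward differences of the values at s = 4, 5, 6, 7, 8, 9:
  h  : 372  675  1110  1701  2472  3447
  Δ  : 303  435  591  771  975
  Δ^2: 132  156  180  204
  Δ^3: 24  24  24
  Δ^4: 0  0
  Δ^5: 0
The third differences are constant (24) and nonzero, while all higher differences vanish, so the minimal degree is 3.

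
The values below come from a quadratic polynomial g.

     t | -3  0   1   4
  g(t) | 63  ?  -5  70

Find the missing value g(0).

-6

The 3 known points determine the degree-2 polynomial uniquely.
Write g(t) = at^2 + bt + c. Substituting each data point gives a linear system:
  9a - 3b + c = 63
  a + b + c = -5
  16a + 4b + c = 70
Solving the system yields a = 6, b = -5, c = -6.
So g(t) = 6t² - 5t - 6.
Then g(0) = -6.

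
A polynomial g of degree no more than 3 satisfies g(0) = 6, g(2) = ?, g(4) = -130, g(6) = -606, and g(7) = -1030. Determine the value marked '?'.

10

The 4 known points determine the degree-3 polynomial uniquely.
Write g(s) = as^3 + bs^2 + cs + d. Substituting each data point gives a linear system:
  d = 6
  64a + 16b + 4c + d = -130
  216a + 36b + 6c + d = -606
  343a + 49b + 7c + d = -1030
Solving the system yields a = -4, b = 6, c = 6, d = 6.
So g(s) = -4s^3 + 6s^2 + 6s + 6.
Then g(2) = 10.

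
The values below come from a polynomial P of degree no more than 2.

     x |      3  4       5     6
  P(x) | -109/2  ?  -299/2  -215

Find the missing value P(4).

-96

On equispaced nodes a degree-2 polynomial has vanishing third forward difference, so
  - P(3) + 3·P(4) - 3·P(5) + P(6) = 0.
Substituting the known values and solving for P(4):
  3·P(4) = -288
  P(4) = -96.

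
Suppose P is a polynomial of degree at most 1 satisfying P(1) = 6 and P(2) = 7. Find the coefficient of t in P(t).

1

Write P(t) = at + b. Substituting each data point gives a linear system:
  a + b = 6
  2a + b = 7
Solving the system yields a = 1, b = 5.
So P(t) = t + 5.
The leading coefficient is 1.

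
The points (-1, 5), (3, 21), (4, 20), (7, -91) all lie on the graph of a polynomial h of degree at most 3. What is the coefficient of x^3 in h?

-1

Write h(x) = ax^3 + bx^2 + cx + d. Substituting each data point gives a linear system:
  -a + b - c + d = 5
  27a + 9b + 3c + d = 21
  64a + 16b + 4c + d = 20
  343a + 49b + 7c + d = -91
Solving the system yields a = -1, b = 5, c = 1, d = 0.
So h(x) = -x³ + 5x² + x.
The leading coefficient is -1.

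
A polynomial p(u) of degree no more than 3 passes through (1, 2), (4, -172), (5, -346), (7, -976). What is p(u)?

Using the Lagrange interpolation formula with nodes 1, 4, 5, 7:
  L_0(u) = (u - 4)(u - 5)(u - 7) / -72
  L_1(u) = (u - 1)(u - 5)(u - 7) / 9
  L_2(u) = (u - 1)(u - 4)(u - 7) / -8
  L_3(u) = (u - 1)(u - 4)(u - 5) / 36
Then p(u) = 2·L_0(u) - 172·L_1(u) - 346·L_2(u) - 976·L_3(u).
Expanding and collecting terms gives p(u) = -3u³ + u² + 4.
Check: p(4) = -172. ✓

p(u) = -3u^3 + u^2 + 4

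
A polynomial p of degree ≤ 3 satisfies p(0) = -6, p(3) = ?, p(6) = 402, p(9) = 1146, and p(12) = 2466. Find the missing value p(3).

On equispaced nodes a degree-3 polynomial has vanishing fourth forward difference, so
  p(0) - 4·p(3) + 6·p(6) - 4·p(9) + p(12) = 0.
Substituting the known values and solving for p(3):
  -4·p(3) = -288
  p(3) = 72.

72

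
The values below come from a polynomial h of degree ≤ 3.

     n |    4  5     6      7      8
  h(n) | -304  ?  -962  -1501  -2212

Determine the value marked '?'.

-571

The 4 known points determine the degree-3 polynomial uniquely.
Write h(n) = an^3 + bn^2 + cn + d. Substituting each data point gives a linear system:
  64a + 16b + 4c + d = -304
  216a + 36b + 6c + d = -962
  343a + 49b + 7c + d = -1501
  512a + 64b + 8c + d = -2212
Solving the system yields a = -4, b = -2, c = -5, d = 4.
So h(n) = -4n^3 - 2n^2 - 5n + 4.
Then h(5) = -571.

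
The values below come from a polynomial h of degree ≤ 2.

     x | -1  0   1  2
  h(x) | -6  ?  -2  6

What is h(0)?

-6

On equispaced nodes a degree-2 polynomial has vanishing third forward difference, so
  - h(-1) + 3·h(0) - 3·h(1) + h(2) = 0.
Substituting the known values and solving for h(0):
  3·h(0) = -18
  h(0) = -6.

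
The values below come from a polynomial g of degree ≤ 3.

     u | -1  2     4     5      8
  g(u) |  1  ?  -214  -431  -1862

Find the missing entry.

-26

The 4 known points determine the degree-3 polynomial uniquely.
Write g(u) = au^3 + bu^2 + cu + d. Substituting each data point gives a linear system:
  -a + b - c + d = 1
  64a + 16b + 4c + d = -214
  125a + 25b + 5c + d = -431
  512a + 64b + 8c + d = -1862
Solving the system yields a = -4, b = 3, c = 0, d = -6.
So g(u) = -4u^3 + 3u^2 - 6.
Then g(2) = -26.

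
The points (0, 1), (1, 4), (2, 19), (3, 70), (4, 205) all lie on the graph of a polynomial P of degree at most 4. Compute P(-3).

184

Using the Lagrange interpolation formula with nodes 0, 1, 2, 3, 4:
  L_0(u) = (u - 1)(u - 2)(u - 3)(u - 4) / 24
  L_1(u) = u(u - 2)(u - 3)(u - 4) / -6
  L_2(u) = u(u - 1)(u - 3)(u - 4) / 4
  L_3(u) = u(u - 1)(u - 2)(u - 4) / -6
  L_4(u) = u(u - 1)(u - 2)(u - 3) / 24
Then P(u) = 1·L_0(u) + 4·L_1(u) + 19·L_2(u) + 70·L_3(u) + 205·L_4(u).
Expanding and collecting terms gives P(u) = u⁴ - 2u³ + 5u² - u + 1.
Evaluating at u = -3: P(-3) = 184.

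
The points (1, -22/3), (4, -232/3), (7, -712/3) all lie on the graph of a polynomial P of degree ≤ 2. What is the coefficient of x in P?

Write P(x) = ax^2 + bx + c. Substituting each data point gives a linear system:
  a + b + c = -22/3
  16a + 4b + c = -232/3
  49a + 7b + c = -712/3
Solving the system yields a = -5, b = 5/3, c = -4.
So P(x) = -5x^2 + (5/3)x - 4.
The coefficient of x is 5/3.

5/3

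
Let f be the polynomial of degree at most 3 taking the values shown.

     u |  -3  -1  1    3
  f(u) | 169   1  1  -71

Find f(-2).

Using the Lagrange interpolation formula with nodes -3, -1, 1, 3:
  L_0(u) = (u + 1)(u - 1)(u - 3) / -48
  L_1(u) = (u + 3)(u - 1)(u - 3) / 16
  L_2(u) = (u + 3)(u + 1)(u - 3) / -16
  L_3(u) = (u + 3)(u + 1)(u - 1) / 48
Then f(u) = 169·L_0(u) + 1·L_1(u) + 1·L_2(u) - 71·L_3(u).
Expanding and collecting terms gives f(u) = -5u^3 + 6u^2 + 5u - 5.
Evaluating at u = -2: f(-2) = 49.

49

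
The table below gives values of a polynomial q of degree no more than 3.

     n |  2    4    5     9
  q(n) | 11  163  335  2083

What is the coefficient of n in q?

Write q(n) = an^3 + bn^2 + cn + d. Substituting each data point gives a linear system:
  8a + 4b + 2c + d = 11
  64a + 16b + 4c + d = 163
  125a + 25b + 5c + d = 335
  729a + 81b + 9c + d = 2083
Solving the system yields a = 3, b = -1, c = -2, d = -5.
So q(n) = 3n^3 - n^2 - 2n - 5.
The coefficient of n is -2.

-2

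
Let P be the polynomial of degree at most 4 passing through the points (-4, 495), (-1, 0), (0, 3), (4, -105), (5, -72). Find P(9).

Write P(x) = ax^4 + bx^3 + cx^2 + dx + e. Substituting each data point gives a linear system:
  256a - 64b + 16c - 4d + e = 495
  a - b + c - d + e = 0
  e = 3
  256a + 64b + 16c + 4d + e = -105
  625a + 125b + 25c + 5d + e = -72
Solving the system yields a = 1, b = -5, c = -4, d = 5, e = 3.
So P(x) = x⁴ - 5x³ - 4x² + 5x + 3.
Then P(9) = 2640.

2640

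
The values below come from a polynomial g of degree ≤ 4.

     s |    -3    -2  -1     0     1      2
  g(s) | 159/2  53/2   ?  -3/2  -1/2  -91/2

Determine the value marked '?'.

The 5 known points determine the degree-4 polynomial uniquely.
Write g(s) = as^4 + bs^3 + cs^2 + ds + e. Substituting each data point gives a linear system:
  81a - 27b + 9c - 3d + e = 159/2
  16a - 8b + 4c - 2d + e = 53/2
  e = -3/2
  a + b + c + d + e = -1/2
  16a + 8b + 4c + 2d + e = -91/2
Solving the system yields a = -1, b = -6, c = 2, d = 6, e = -3/2.
So g(s) = -s^4 - 6s^3 + 2s^2 + 6s - 3/2.
Then g(-1) = -1/2.

-1/2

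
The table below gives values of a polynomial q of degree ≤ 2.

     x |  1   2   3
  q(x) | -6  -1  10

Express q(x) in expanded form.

q(x) = 3x^2 - 4x - 5

Write q(x) = ax^2 + bx + c. Substituting each data point gives a linear system:
  a + b + c = -6
  4a + 2b + c = -1
  9a + 3b + c = 10
Solving the system yields a = 3, b = -4, c = -5.
So q(x) = 3x² - 4x - 5.
Check: q(3) = 10. ✓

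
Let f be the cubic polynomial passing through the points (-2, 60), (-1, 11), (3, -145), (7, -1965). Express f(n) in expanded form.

f(n) = -6n^3 + 2n^2 - n + 2

Write f(n) = an^3 + bn^2 + cn + d. Substituting each data point gives a linear system:
  -8a + 4b - 2c + d = 60
  -a + b - c + d = 11
  27a + 9b + 3c + d = -145
  343a + 49b + 7c + d = -1965
Solving the system yields a = -6, b = 2, c = -1, d = 2.
So f(n) = -6n³ + 2n² - n + 2.
Check: f(3) = -145. ✓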